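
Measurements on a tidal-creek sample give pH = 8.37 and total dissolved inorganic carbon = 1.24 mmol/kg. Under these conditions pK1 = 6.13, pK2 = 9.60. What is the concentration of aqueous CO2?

[CO2*] = 6.70 μmol/kg

α₀ = 1 / (1 + K1/[H⁺] + K1K2/[H⁺]²) = 1 / (1 + 10^+2.24 + 10^+1.01)
   = 1 / (1 + 173.78 + 10.233) = 1/185.01 = 0.005405
[CO2*] = α₀ × DIC = 0.005405 × 1.24 = 0.00670 mmol/kg = 6.70 μmol/kg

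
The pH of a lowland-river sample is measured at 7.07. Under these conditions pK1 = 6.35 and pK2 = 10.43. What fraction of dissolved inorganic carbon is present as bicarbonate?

α₁ = 1 / (1 + [H⁺]/K1 + K2/[H⁺]) = 1 / (1 + 10^-0.72 + 10^-3.36)
   = 1 / (1 + 0.19055 + 0.00043652) = 1/1.1910 = 0.8396

α₁ = 0.840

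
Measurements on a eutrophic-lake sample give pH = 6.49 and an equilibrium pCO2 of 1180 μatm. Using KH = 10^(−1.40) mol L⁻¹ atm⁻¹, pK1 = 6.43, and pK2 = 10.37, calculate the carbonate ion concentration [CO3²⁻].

[CO3²⁻] = 0.00711 μmol/L

[CO2*] = KH · pCO2 = 10^(−1.40) × 1180×10^-6 = 4.698×10^-5 mol/L
α₀ = 1/(1 + K1/[H⁺] + K1K2/[H⁺]²) = 1/(1 + 10^+0.06 + 10^-3.82) = 0.4655
DIC = [CO2*]/α₀ = 4.698×10^-5 / 0.4655 = 0.1009 mmol/L
[CO3²⁻] = α₂·DIC; α₂ = 7.045×10^-5, so [CO3²⁻] = 7.045×10^-5 × 0.1009 = 7.11×10^-6 mmol/L = 0.00711 μmol/L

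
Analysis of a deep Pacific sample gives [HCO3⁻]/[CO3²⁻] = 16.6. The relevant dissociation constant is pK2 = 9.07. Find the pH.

pH = 7.85

From K2 = [H⁺][CO3²⁻]/[HCO3⁻]:  pH = pK2 − log₁₀([HCO3⁻]/[CO3²⁻])
log₁₀(16.6) = +1.220
pH = 9.07 − (+1.220) = 7.85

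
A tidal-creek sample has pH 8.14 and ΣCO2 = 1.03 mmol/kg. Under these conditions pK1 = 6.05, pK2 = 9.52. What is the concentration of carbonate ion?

α₂ = 1 / (1 + [H⁺]/K2 + [H⁺]²/(K1K2)) = 1 / (1 + 10^+1.38 + 10^-0.71)
   = 1 / (1 + 23.988 + 0.19498) = 1/25.183 = 0.03971
[CO3²⁻] = α₂ × DIC = 0.03971 × 1.03 = 0.0409 mmol/kg

[CO3²⁻] = 0.0409 mmol/kg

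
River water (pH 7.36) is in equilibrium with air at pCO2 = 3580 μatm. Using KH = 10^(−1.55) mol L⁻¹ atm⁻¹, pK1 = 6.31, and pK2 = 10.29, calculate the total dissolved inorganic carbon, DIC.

DIC = 1.23 mmol/L

[CO2*] = KH · pCO2 = 10^(−1.55) × 3580×10^-6 = 1.009×10^-4 mol/L
α₀ = 1/(1 + K1/[H⁺] + K1K2/[H⁺]²) = 1/(1 + 10^+1.05 + 10^-1.88) = 0.08174
DIC = [CO2*]/α₀ = 1.009×10^-4 / 0.08174 = 1.23 mmol/L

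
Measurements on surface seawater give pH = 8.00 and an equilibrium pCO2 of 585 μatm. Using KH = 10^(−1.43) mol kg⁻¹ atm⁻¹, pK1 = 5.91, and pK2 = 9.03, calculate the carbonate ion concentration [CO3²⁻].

[CO3²⁻] = 0.250 mmol/kg

[CO2*] = KH · pCO2 = 10^(−1.43) × 585×10^-6 = 2.173×10^-5 mol/kg
α₀ = 1/(1 + K1/[H⁺] + K1K2/[H⁺]²) = 1/(1 + 10^+2.09 + 10^+1.06) = 0.007380
DIC = [CO2*]/α₀ = 2.173×10^-5 / 0.007380 = 2.945 mmol/kg
[CO3²⁻] = α₂·DIC; α₂ = 0.08473, so [CO3²⁻] = 0.08473 × 2.945 = 0.250 mmol/kg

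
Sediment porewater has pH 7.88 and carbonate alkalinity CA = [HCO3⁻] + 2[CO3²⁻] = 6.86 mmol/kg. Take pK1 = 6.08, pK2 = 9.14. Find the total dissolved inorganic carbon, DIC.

CA = [HCO3⁻] + 2[CO3²⁻] = (α₁ + 2α₂)·DIC
At pH 7.88: [H⁺]/K1 = 10^-1.80 = 0.015849, K2/[H⁺] = 10^-1.26 = 0.054954
α₁ = 1/(1 + 0.015849 + 0.054954) = 1/1.0708 = 0.9339; α₂ = α₁·K2/[H⁺] = 0.05132
α₁ + 2α₂ = 1.0365
DIC = CA / (α₁ + 2α₂) = 6.86 / 1.0365 = 6.62 mmol/kg

DIC = 6.62 mmol/kg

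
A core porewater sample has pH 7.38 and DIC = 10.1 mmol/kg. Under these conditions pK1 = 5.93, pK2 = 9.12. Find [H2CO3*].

[CO2*] = 0.340 mmol/kg

α₀ = 1 / (1 + K1/[H⁺] + K1K2/[H⁺]²) = 1 / (1 + 10^+1.45 + 10^-0.29)
   = 1 / (1 + 28.184 + 0.51286) = 1/29.697 = 0.03367
[CO2*] = α₀ × DIC = 0.03367 × 10.1 = 0.340 mmol/kg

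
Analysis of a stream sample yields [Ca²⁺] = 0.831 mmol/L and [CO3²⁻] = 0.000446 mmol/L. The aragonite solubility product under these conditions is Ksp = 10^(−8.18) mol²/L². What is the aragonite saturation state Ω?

Ω = 0.0561

Ksp = 10^(−8.18) = 6.607×10^-9
Ω = [Ca²⁺][CO3²⁻]/Ksp = (0.831×10^-3)(0.000446×10^-3) / 6.607×10^-9 = 0.0561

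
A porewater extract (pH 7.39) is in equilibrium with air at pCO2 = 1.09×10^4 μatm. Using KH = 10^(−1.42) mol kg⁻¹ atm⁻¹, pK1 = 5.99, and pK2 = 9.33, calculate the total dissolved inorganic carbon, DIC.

DIC = 10.9 mmol/kg

[CO2*] = KH · pCO2 = 10^(−1.42) × 1.09×10^4×10^-6 = 4.144×10^-4 mol/kg
α₀ = 1/(1 + K1/[H⁺] + K1K2/[H⁺]²) = 1/(1 + 10^+1.40 + 10^-0.54) = 0.03787
DIC = [CO2*]/α₀ = 4.144×10^-4 / 0.03787 = 10.9 mmol/kg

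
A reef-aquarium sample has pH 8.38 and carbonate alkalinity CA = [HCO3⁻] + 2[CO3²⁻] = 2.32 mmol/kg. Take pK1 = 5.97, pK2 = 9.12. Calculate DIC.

CA = [HCO3⁻] + 2[CO3²⁻] = (α₁ + 2α₂)·DIC
At pH 8.38: [H⁺]/K1 = 10^-2.41 = 0.0038905, K2/[H⁺] = 10^-0.74 = 0.18197
α₁ = 1/(1 + 0.0038905 + 0.18197) = 1/1.1859 = 0.8433; α₂ = α₁·K2/[H⁺] = 0.1534
α₁ + 2α₂ = 1.1502
DIC = CA / (α₁ + 2α₂) = 2.32 / 1.1502 = 2.02 mmol/kg

DIC = 2.02 mmol/kg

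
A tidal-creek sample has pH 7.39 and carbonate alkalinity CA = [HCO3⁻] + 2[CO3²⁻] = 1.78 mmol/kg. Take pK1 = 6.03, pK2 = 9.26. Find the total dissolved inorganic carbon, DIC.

CA = [HCO3⁻] + 2[CO3²⁻] = (α₁ + 2α₂)·DIC
At pH 7.39: [H⁺]/K1 = 10^-1.36 = 0.043652, K2/[H⁺] = 10^-1.87 = 0.013490
α₁ = 1/(1 + 0.043652 + 0.013490) = 1/1.0571 = 0.9459; α₂ = α₁·K2/[H⁺] = 0.01276
α₁ + 2α₂ = 0.9715
DIC = CA / (α₁ + 2α₂) = 1.78 / 0.9715 = 1.83 mmol/kg

DIC = 1.83 mmol/kg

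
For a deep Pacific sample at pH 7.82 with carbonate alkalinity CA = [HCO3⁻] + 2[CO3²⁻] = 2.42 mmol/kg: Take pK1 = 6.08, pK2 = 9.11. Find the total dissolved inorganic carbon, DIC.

CA = [HCO3⁻] + 2[CO3²⁻] = (α₁ + 2α₂)·DIC
At pH 7.82: [H⁺]/K1 = 10^-1.74 = 0.018197, K2/[H⁺] = 10^-1.29 = 0.051286
α₁ = 1/(1 + 0.018197 + 0.051286) = 1/1.0695 = 0.9350; α₂ = α₁·K2/[H⁺] = 0.04795
α₁ + 2α₂ = 1.0309
DIC = CA / (α₁ + 2α₂) = 2.42 / 1.0309 = 2.35 mmol/kg

DIC = 2.35 mmol/kg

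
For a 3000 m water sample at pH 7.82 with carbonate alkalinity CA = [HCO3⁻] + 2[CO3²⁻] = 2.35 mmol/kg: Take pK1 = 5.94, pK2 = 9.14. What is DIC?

DIC = 2.28 mmol/kg

CA = [HCO3⁻] + 2[CO3²⁻] = (α₁ + 2α₂)·DIC
At pH 7.82: [H⁺]/K1 = 10^-1.88 = 0.013183, K2/[H⁺] = 10^-1.32 = 0.047863
α₁ = 1/(1 + 0.013183 + 0.047863) = 1/1.0610 = 0.9425; α₂ = α₁·K2/[H⁺] = 0.04511
α₁ + 2α₂ = 1.0327
DIC = CA / (α₁ + 2α₂) = 2.35 / 1.0327 = 2.28 mmol/kg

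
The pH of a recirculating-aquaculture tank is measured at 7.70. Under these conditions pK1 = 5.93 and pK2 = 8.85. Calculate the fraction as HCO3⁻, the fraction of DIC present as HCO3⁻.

α₁ = 1 / (1 + [H⁺]/K1 + K2/[H⁺]) = 1 / (1 + 10^-1.77 + 10^-1.15)
   = 1 / (1 + 0.016982 + 0.070795) = 1/1.0878 = 0.9193

α₁ = 0.919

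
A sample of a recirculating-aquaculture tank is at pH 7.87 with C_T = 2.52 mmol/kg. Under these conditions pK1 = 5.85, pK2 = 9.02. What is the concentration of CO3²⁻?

α₂ = 1 / (1 + [H⁺]/K2 + [H⁺]²/(K1K2)) = 1 / (1 + 10^+1.15 + 10^-0.87)
   = 1 / (1 + 14.125 + 0.13490) = 1/15.260 = 0.06553
[CO3²⁻] = α₂ × DIC = 0.06553 × 2.52 = 0.165 mmol/kg

[CO3²⁻] = 0.165 mmol/kg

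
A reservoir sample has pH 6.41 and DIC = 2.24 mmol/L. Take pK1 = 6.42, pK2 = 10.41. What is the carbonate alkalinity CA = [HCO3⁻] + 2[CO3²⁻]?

CA = 1.11 mmol/L

CA = [HCO3⁻] + 2[CO3²⁻] = (α₁ + 2α₂)·DIC
At pH 6.41: [H⁺]/K1 = 10^0.01 = 1.0233, K2/[H⁺] = 10^-4.00 = 0.00010000
α₁ = 1/(1 + 1.0233 + 0.00010000) = 1/2.0234 = 0.4942; α₂ = α₁·K2/[H⁺] = 4.942×10^-5
α₁ + 2α₂ = 0.4943
CA = 0.4943 × 2.24 = 1.11 mmol/L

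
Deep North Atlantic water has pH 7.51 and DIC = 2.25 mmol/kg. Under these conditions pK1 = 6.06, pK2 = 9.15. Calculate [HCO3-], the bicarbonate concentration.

[HCO3⁻] = 2.13 mmol/kg

α₁ = 1 / (1 + [H⁺]/K1 + K2/[H⁺]) = 1 / (1 + 10^-1.45 + 10^-1.64)
   = 1 / (1 + 0.035481 + 0.022909) = 1/1.0584 = 0.9448
[HCO3⁻] = α₁ × DIC = 0.9448 × 2.25 = 2.13 mmol/kg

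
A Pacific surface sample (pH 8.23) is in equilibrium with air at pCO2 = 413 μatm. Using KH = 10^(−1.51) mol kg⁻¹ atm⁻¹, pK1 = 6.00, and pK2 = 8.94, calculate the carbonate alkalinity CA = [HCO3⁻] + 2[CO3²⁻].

CA = 3.01 mmol/kg

[CO2*] = KH · pCO2 = 10^(−1.51) × 413×10^-6 = 1.276×10^-5 mol/kg
α₀ = 1/(1 + K1/[H⁺] + K1K2/[H⁺]²) = 1/(1 + 10^+2.23 + 10^+1.52) = 0.004903
DIC = [CO2*]/α₀ = 1.276×10^-5 / 0.004903 = 2.603 mmol/kg
CA = (α₁ + 2α₂)·DIC = (0.8327 + 2×0.1624) × 2.603 = 3.01 mmol/kg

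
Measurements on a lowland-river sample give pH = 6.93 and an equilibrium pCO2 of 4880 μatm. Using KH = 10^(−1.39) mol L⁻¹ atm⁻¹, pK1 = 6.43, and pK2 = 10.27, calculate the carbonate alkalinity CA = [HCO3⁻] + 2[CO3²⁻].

CA = 0.629 mmol/L

[CO2*] = KH · pCO2 = 10^(−1.39) × 4880×10^-6 = 1.988×10^-4 mol/L
α₀ = 1/(1 + K1/[H⁺] + K1K2/[H⁺]²) = 1/(1 + 10^+0.50 + 10^-2.84) = 0.2402
DIC = [CO2*]/α₀ = 1.988×10^-4 / 0.2402 = 0.8278 mmol/L
CA = (α₁ + 2α₂)·DIC = (0.7595 + 2×0.0003472) × 0.8278 = 0.629 mmol/L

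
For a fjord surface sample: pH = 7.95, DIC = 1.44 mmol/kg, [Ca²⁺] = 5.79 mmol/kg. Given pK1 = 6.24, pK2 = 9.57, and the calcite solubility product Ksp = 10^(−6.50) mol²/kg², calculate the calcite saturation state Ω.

α₂ = 1 / (1 + [H⁺]/K2 + [H⁺]²/(K1K2)) = 1 / (1 + 10^+1.62 + 10^-0.09)
   = 1 / (1 + 41.687 + 0.81283) = 1/43.500 = 0.02299
[CO3²⁻] = α₂ × DIC = 0.02299 × 1.44 = 0.03310 mmol/kg
Ksp = 10^(−6.50) = 3.162×10^-7
Ω = [Ca²⁺][CO3²⁻]/Ksp = (5.79×10^-3)(3.310×10^-5) / 3.162×10^-7 = 0.606

Ω = 0.606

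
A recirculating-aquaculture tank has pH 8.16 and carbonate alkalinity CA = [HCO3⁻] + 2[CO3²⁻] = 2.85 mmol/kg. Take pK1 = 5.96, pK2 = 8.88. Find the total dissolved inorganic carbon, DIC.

DIC = 2.47 mmol/kg

CA = [HCO3⁻] + 2[CO3²⁻] = (α₁ + 2α₂)·DIC
At pH 8.16: [H⁺]/K1 = 10^-2.20 = 0.0063096, K2/[H⁺] = 10^-0.72 = 0.19055
α₁ = 1/(1 + 0.0063096 + 0.19055) = 1/1.1969 = 0.8355; α₂ = α₁·K2/[H⁺] = 0.1592
α₁ + 2α₂ = 1.1539
DIC = CA / (α₁ + 2α₂) = 2.85 / 1.1539 = 2.47 mmol/kg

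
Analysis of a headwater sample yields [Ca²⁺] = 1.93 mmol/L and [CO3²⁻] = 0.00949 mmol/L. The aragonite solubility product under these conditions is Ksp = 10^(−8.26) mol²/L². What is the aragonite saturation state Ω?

Ω = 3.33

Ksp = 10^(−8.26) = 5.495×10^-9
Ω = [Ca²⁺][CO3²⁻]/Ksp = (1.93×10^-3)(0.00949×10^-3) / 5.495×10^-9 = 3.33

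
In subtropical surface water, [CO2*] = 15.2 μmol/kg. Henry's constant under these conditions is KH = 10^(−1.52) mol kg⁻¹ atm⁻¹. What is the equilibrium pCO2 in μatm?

pCO2 = 503 μatm

KH = 10^(−1.52) = 3.020×10^-2 mol kg⁻¹ atm⁻¹
pCO2 = [CO2*]/KH = 15.2×10^-6 / 3.020×10^-2 = 5.03×10^-4 atm = 503 μatm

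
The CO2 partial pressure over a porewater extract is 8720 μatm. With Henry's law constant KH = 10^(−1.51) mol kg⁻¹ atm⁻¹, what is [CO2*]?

KH = 10^(−1.51) = 3.090×10^-2 mol kg⁻¹ atm⁻¹
[CO2*] = KH · pCO2 = 3.090×10^-2 × 8720×10^-6 atm = 2.69×10^-4 mol/kg

[CO2*] = 269 μmol/kg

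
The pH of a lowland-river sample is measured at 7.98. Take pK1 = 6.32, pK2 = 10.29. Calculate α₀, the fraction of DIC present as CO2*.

α₀ = 1 / (1 + K1/[H⁺] + K1K2/[H⁺]²) = 1 / (1 + 10^+1.66 + 10^-0.65)
   = 1 / (1 + 45.709 + 0.22387) = 1/46.933 = 0.02131

α₀ = 0.0213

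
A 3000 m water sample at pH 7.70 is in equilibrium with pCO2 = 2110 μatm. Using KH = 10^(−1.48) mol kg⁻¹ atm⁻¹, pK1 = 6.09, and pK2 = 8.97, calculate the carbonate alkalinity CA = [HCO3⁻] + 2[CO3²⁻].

[CO2*] = KH · pCO2 = 10^(−1.48) × 2110×10^-6 = 6.987×10^-5 mol/kg
α₀ = 1/(1 + K1/[H⁺] + K1K2/[H⁺]²) = 1/(1 + 10^+1.61 + 10^+0.34) = 0.02277
DIC = [CO2*]/α₀ = 6.987×10^-5 / 0.02277 = 3.069 mmol/kg
CA = (α₁ + 2α₂)·DIC = (0.9274 + 2×0.04981) × 3.069 = 3.15 mmol/kg

CA = 3.15 mmol/kg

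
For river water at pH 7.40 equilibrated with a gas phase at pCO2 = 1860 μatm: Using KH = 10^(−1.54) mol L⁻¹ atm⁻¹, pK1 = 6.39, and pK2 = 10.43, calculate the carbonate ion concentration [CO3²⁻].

[CO3²⁻] = 0.512 μmol/L

[CO2*] = KH · pCO2 = 10^(−1.54) × 1860×10^-6 = 5.364×10^-5 mol/L
α₀ = 1/(1 + K1/[H⁺] + K1K2/[H⁺]²) = 1/(1 + 10^+1.01 + 10^-2.02) = 0.08895
DIC = [CO2*]/α₀ = 5.364×10^-5 / 0.08895 = 0.6031 mmol/L
[CO3²⁻] = α₂·DIC; α₂ = 0.0008495, so [CO3²⁻] = 0.0008495 × 0.6031 = 0.000512 mmol/L = 0.512 μmol/L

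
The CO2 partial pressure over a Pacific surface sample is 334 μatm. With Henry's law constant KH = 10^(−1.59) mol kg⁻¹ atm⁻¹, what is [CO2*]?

KH = 10^(−1.59) = 2.570×10^-2 mol kg⁻¹ atm⁻¹
[CO2*] = KH · pCO2 = 2.570×10^-2 × 334×10^-6 atm = 8.59×10^-6 mol/kg

[CO2*] = 8.59 μmol/kg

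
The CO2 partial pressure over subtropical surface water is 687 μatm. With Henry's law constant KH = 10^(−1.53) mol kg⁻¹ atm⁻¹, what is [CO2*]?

[CO2*] = 20.3 μmol/kg

KH = 10^(−1.53) = 2.951×10^-2 mol kg⁻¹ atm⁻¹
[CO2*] = KH · pCO2 = 2.951×10^-2 × 687×10^-6 atm = 2.03×10^-5 mol/kg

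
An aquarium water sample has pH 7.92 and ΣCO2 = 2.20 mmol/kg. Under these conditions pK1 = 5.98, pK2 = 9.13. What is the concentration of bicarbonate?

[HCO3⁻] = 2.05 mmol/kg

α₁ = 1 / (1 + [H⁺]/K1 + K2/[H⁺]) = 1 / (1 + 10^-1.94 + 10^-1.21)
   = 1 / (1 + 0.011482 + 0.061660) = 1/1.0731 = 0.9318
[HCO3⁻] = α₁ × DIC = 0.9318 × 2.20 = 2.05 mmol/kg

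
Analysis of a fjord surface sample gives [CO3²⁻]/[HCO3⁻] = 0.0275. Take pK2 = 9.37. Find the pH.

pH = 7.81

From K2 = [H⁺][CO3²⁻]/[HCO3⁻]:  pH = pK2 + log₁₀([CO3²⁻]/[HCO3⁻])
log₁₀(0.0275) = -1.561
pH = 9.37 + (-1.561) = 7.81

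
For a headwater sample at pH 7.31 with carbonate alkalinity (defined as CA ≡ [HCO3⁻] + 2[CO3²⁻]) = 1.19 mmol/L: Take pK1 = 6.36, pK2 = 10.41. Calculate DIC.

CA = [HCO3⁻] + 2[CO3²⁻] = (α₁ + 2α₂)·DIC
At pH 7.31: [H⁺]/K1 = 10^-0.95 = 0.11220, K2/[H⁺] = 10^-3.10 = 0.00079433
α₁ = 1/(1 + 0.11220 + 0.00079433) = 1/1.1130 = 0.8985; α₂ = α₁·K2/[H⁺] = 0.0007137
α₁ + 2α₂ = 0.8999
DIC = CA / (α₁ + 2α₂) = 1.19 / 0.8999 = 1.32 mmol/L

DIC = 1.32 mmol/L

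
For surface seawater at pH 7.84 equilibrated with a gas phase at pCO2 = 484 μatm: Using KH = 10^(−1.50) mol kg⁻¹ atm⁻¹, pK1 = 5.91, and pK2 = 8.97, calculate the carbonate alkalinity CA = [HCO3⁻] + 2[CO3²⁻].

CA = 1.50 mmol/kg

[CO2*] = KH · pCO2 = 10^(−1.50) × 484×10^-6 = 1.531×10^-5 mol/kg
α₀ = 1/(1 + K1/[H⁺] + K1K2/[H⁺]²) = 1/(1 + 10^+1.93 + 10^+0.80) = 0.01082
DIC = [CO2*]/α₀ = 1.531×10^-5 / 0.01082 = 1.415 mmol/kg
CA = (α₁ + 2α₂)·DIC = (0.9209 + 2×0.06827) × 1.415 = 1.50 mmol/kg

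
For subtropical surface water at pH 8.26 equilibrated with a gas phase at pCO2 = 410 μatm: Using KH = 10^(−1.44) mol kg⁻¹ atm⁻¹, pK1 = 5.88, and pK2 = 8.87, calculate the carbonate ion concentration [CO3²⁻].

[CO3²⁻] = 0.877 mmol/kg

[CO2*] = KH · pCO2 = 10^(−1.44) × 410×10^-6 = 1.489×10^-5 mol/kg
α₀ = 1/(1 + K1/[H⁺] + K1K2/[H⁺]²) = 1/(1 + 10^+2.38 + 10^+1.77) = 0.003336
DIC = [CO2*]/α₀ = 1.489×10^-5 / 0.003336 = 4.462 mmol/kg
[CO3²⁻] = α₂·DIC; α₂ = 0.1964, so [CO3²⁻] = 0.1964 × 4.462 = 0.877 mmol/kg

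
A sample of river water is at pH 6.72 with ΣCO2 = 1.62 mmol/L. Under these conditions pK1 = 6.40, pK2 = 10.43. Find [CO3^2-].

[CO3²⁻] = 0.214 μmol/L

α₂ = 1 / (1 + [H⁺]/K2 + [H⁺]²/(K1K2)) = 1 / (1 + 10^+3.71 + 10^+3.39)
   = 1 / (1 + 5128.6 + 2454.7) = 1/7584.3 = 0.0001319
[CO3²⁻] = α₂ × DIC = 0.0001319 × 1.62 = 0.000214 mmol/L = 0.214 μmol/L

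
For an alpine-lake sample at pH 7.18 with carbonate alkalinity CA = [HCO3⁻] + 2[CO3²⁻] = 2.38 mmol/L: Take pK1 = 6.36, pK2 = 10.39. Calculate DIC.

DIC = 2.74 mmol/L

CA = [HCO3⁻] + 2[CO3²⁻] = (α₁ + 2α₂)·DIC
At pH 7.18: [H⁺]/K1 = 10^-0.82 = 0.15136, K2/[H⁺] = 10^-3.21 = 0.00061660
α₁ = 1/(1 + 0.15136 + 0.00061660) = 1/1.1520 = 0.8681; α₂ = α₁·K2/[H⁺] = 0.0005353
α₁ + 2α₂ = 0.8691
DIC = CA / (α₁ + 2α₂) = 2.38 / 0.8691 = 2.74 mmol/L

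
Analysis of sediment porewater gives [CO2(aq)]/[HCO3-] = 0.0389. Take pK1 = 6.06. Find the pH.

pH = 7.47

From K1 = [H⁺][HCO3-]/[CO2(aq)]:  pH = pK1 − log₁₀([CO2(aq)]/[HCO3-])
log₁₀(0.0389) = -1.410
pH = 6.06 − (-1.410) = 7.47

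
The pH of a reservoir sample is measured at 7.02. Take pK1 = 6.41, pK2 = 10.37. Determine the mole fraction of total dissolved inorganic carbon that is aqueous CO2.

α₀ = 1 / (1 + K1/[H⁺] + K1K2/[H⁺]²) = 1 / (1 + 10^+0.61 + 10^-2.74)
   = 1 / (1 + 4.0738 + 0.0018197) = 1/5.0756 = 0.1970

α₀ = 0.197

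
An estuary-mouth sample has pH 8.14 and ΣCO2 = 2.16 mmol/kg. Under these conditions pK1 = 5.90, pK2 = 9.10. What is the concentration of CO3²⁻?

α₂ = 1 / (1 + [H⁺]/K2 + [H⁺]²/(K1K2)) = 1 / (1 + 10^+0.96 + 10^-1.28)
   = 1 / (1 + 9.1201 + 0.052481) = 1/10.173 = 0.09830
[CO3²⁻] = α₂ × DIC = 0.09830 × 2.16 = 0.212 mmol/kg

[CO3²⁻] = 0.212 mmol/kg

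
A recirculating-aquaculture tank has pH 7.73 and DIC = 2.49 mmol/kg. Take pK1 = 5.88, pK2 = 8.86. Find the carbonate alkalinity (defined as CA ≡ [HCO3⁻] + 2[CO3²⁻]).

CA = [HCO3⁻] + 2[CO3²⁻] = (α₁ + 2α₂)·DIC
At pH 7.73: [H⁺]/K1 = 10^-1.85 = 0.014125, K2/[H⁺] = 10^-1.13 = 0.074131
α₁ = 1/(1 + 0.014125 + 0.074131) = 1/1.0883 = 0.9189; α₂ = α₁·K2/[H⁺] = 0.06812
α₁ + 2α₂ = 1.0551
CA = 1.0551 × 2.49 = 2.63 mmol/kg

CA = 2.63 mmol/kg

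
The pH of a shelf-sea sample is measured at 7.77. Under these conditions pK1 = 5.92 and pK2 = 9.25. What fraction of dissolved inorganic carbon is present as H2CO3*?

α₀ = 0.0135

α₀ = 1 / (1 + K1/[H⁺] + K1K2/[H⁺]²) = 1 / (1 + 10^+1.85 + 10^+0.37)
   = 1 / (1 + 70.795 + 2.3442) = 1/74.139 = 0.01349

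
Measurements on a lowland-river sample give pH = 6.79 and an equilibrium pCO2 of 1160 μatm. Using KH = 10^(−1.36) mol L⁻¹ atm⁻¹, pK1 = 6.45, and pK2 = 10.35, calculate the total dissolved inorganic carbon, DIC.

[CO2*] = KH · pCO2 = 10^(−1.36) × 1160×10^-6 = 5.064×10^-5 mol/L
α₀ = 1/(1 + K1/[H⁺] + K1K2/[H⁺]²) = 1/(1 + 10^+0.34 + 10^-3.22) = 0.3136
DIC = [CO2*]/α₀ = 5.064×10^-5 / 0.3136 = 0.161 mmol/L

DIC = 0.161 mmol/L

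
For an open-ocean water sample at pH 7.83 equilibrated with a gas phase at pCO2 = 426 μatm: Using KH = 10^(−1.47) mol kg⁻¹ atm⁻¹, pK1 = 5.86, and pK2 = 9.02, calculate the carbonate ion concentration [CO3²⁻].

[CO3²⁻] = 0.0870 mmol/kg

[CO2*] = KH · pCO2 = 10^(−1.47) × 426×10^-6 = 1.443×10^-5 mol/kg
α₀ = 1/(1 + K1/[H⁺] + K1K2/[H⁺]²) = 1/(1 + 10^+1.97 + 10^+0.78) = 0.009965
DIC = [CO2*]/α₀ = 1.443×10^-5 / 0.009965 = 1.449 mmol/kg
[CO3²⁻] = α₂·DIC; α₂ = 0.06005, so [CO3²⁻] = 0.06005 × 1.449 = 0.0870 mmol/kg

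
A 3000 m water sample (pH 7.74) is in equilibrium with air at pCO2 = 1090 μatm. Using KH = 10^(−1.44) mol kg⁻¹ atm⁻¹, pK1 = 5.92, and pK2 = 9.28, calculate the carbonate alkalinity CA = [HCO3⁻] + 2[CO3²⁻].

CA = 2.77 mmol/kg

[CO2*] = KH · pCO2 = 10^(−1.44) × 1090×10^-6 = 3.958×10^-5 mol/kg
α₀ = 1/(1 + K1/[H⁺] + K1K2/[H⁺]²) = 1/(1 + 10^+1.82 + 10^+0.28) = 0.01450
DIC = [CO2*]/α₀ = 3.958×10^-5 / 0.01450 = 2.730 mmol/kg
CA = (α₁ + 2α₂)·DIC = (0.9579 + 2×0.02763) × 2.730 = 2.77 mmol/kg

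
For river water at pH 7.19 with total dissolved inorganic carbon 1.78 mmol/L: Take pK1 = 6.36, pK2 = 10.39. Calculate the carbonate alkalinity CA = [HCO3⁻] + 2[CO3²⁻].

CA = [HCO3⁻] + 2[CO3²⁻] = (α₁ + 2α₂)·DIC
At pH 7.19: [H⁺]/K1 = 10^-0.83 = 0.14791, K2/[H⁺] = 10^-3.20 = 0.00063096
α₁ = 1/(1 + 0.14791 + 0.00063096) = 1/1.1485 = 0.8707; α₂ = α₁·K2/[H⁺] = 0.0005494
α₁ + 2α₂ = 0.8718
CA = 0.8718 × 1.78 = 1.55 mmol/L

CA = 1.55 mmol/L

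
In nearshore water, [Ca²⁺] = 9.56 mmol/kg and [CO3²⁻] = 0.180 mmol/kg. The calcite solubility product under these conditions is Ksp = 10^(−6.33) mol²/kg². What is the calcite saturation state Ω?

Ksp = 10^(−6.33) = 4.677×10^-7
Ω = [Ca²⁺][CO3²⁻]/Ksp = (9.56×10^-3)(0.180×10^-3) / 4.677×10^-7 = 3.68

Ω = 3.68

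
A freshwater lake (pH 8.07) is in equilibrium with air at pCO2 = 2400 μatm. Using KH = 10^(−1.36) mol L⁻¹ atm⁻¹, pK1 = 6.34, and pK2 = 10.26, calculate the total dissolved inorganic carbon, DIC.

[CO2*] = KH · pCO2 = 10^(−1.36) × 2400×10^-6 = 1.048×10^-4 mol/L
α₀ = 1/(1 + K1/[H⁺] + K1K2/[H⁺]²) = 1/(1 + 10^+1.73 + 10^-0.46) = 0.01817
DIC = [CO2*]/α₀ = 1.048×10^-4 / 0.01817 = 5.77 mmol/L

DIC = 5.77 mmol/L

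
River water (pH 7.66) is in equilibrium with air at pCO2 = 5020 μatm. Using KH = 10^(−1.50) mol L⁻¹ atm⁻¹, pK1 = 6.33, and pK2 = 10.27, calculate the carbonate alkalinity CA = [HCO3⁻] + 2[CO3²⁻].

[CO2*] = KH · pCO2 = 10^(−1.50) × 5020×10^-6 = 1.587×10^-4 mol/L
α₀ = 1/(1 + K1/[H⁺] + K1K2/[H⁺]²) = 1/(1 + 10^+1.33 + 10^-1.28) = 0.04458
DIC = [CO2*]/α₀ = 1.587×10^-4 / 0.04458 = 3.561 mmol/L
CA = (α₁ + 2α₂)·DIC = (0.9531 + 2×0.002340) × 3.561 = 3.41 mmol/L

CA = 3.41 mmol/L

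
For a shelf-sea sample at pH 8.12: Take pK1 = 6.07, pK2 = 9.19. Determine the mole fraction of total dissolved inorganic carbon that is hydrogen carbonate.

α₁ = 0.914

α₁ = 1 / (1 + [H⁺]/K1 + K2/[H⁺]) = 1 / (1 + 10^-2.05 + 10^-1.07)
   = 1 / (1 + 0.0089125 + 0.085114) = 1/1.0940 = 0.9141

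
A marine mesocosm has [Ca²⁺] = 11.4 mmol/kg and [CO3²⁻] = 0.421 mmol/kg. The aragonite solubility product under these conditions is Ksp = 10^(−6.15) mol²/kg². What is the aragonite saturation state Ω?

Ksp = 10^(−6.15) = 7.079×10^-7
Ω = [Ca²⁺][CO3²⁻]/Ksp = (11.4×10^-3)(0.421×10^-3) / 7.079×10^-7 = 6.78

Ω = 6.78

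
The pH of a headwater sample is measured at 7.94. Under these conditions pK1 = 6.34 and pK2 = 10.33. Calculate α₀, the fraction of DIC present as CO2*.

α₀ = 0.0244

α₀ = 1 / (1 + K1/[H⁺] + K1K2/[H⁺]²) = 1 / (1 + 10^+1.60 + 10^-0.79)
   = 1 / (1 + 39.811 + 0.16218) = 1/40.973 = 0.02441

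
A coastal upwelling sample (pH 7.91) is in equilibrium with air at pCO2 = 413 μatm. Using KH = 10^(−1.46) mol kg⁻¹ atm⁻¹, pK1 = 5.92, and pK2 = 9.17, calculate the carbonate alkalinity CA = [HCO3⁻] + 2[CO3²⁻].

[CO2*] = KH · pCO2 = 10^(−1.46) × 413×10^-6 = 1.432×10^-5 mol/kg
α₀ = 1/(1 + K1/[H⁺] + K1K2/[H⁺]²) = 1/(1 + 10^+1.99 + 10^+0.73) = 0.009607
DIC = [CO2*]/α₀ = 1.432×10^-5 / 0.009607 = 1.491 mmol/kg
CA = (α₁ + 2α₂)·DIC = (0.9388 + 2×0.05159) × 1.491 = 1.55 mmol/kg

CA = 1.55 mmol/kg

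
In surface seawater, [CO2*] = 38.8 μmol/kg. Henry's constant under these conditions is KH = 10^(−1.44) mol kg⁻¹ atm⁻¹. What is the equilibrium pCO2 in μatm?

KH = 10^(−1.44) = 3.631×10^-2 mol kg⁻¹ atm⁻¹
pCO2 = [CO2*]/KH = 38.8×10^-6 / 3.631×10^-2 = 1.07×10^-3 atm = 1070 μatm

pCO2 = 1070 μatm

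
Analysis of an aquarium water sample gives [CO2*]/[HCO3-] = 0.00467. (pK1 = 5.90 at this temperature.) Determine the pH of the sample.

pH = 8.23

From K1 = [H⁺][HCO3-]/[CO2*]:  pH = pK1 − log₁₀([CO2*]/[HCO3-])
log₁₀(0.00467) = -2.331
pH = 5.90 − (-2.331) = 8.23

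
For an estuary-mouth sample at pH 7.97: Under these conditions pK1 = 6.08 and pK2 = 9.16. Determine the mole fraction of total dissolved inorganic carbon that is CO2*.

α₀ = 0.0120

α₀ = 1 / (1 + K1/[H⁺] + K1K2/[H⁺]²) = 1 / (1 + 10^+1.89 + 10^+0.70)
   = 1 / (1 + 77.625 + 5.0119) = 1/83.637 = 0.01196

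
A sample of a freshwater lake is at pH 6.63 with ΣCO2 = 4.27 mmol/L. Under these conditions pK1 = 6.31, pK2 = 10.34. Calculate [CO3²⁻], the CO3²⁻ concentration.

α₂ = 1 / (1 + [H⁺]/K2 + [H⁺]²/(K1K2)) = 1 / (1 + 10^+3.71 + 10^+3.39)
   = 1 / (1 + 5128.6 + 2454.7) = 1/7584.3 = 0.0001319
[CO3²⁻] = α₂ × DIC = 0.0001319 × 4.27 = 0.000563 mmol/L = 0.563 μmol/L

[CO3²⁻] = 0.563 μmol/L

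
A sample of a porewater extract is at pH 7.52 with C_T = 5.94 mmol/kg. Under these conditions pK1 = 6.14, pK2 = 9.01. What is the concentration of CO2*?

α₀ = 1 / (1 + K1/[H⁺] + K1K2/[H⁺]²) = 1 / (1 + 10^+1.38 + 10^-0.11)
   = 1 / (1 + 23.988 + 0.77625) = 1/25.765 = 0.03881
[CO2*] = α₀ × DIC = 0.03881 × 5.94 = 0.231 mmol/kg

[CO2*] = 0.231 mmol/kg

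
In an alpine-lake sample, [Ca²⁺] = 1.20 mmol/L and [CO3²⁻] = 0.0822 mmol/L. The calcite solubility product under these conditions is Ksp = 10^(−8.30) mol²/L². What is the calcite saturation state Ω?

Ksp = 10^(−8.30) = 5.012×10^-9
Ω = [Ca²⁺][CO3²⁻]/Ksp = (1.20×10^-3)(0.0822×10^-3) / 5.012×10^-9 = 19.7

Ω = 19.7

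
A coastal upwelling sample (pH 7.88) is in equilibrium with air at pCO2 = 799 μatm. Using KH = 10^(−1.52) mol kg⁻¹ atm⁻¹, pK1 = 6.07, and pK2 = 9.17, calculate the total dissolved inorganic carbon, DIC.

DIC = 1.66 mmol/kg

[CO2*] = KH · pCO2 = 10^(−1.52) × 799×10^-6 = 2.413×10^-5 mol/kg
α₀ = 1/(1 + K1/[H⁺] + K1K2/[H⁺]²) = 1/(1 + 10^+1.81 + 10^+0.52) = 0.01452
DIC = [CO2*]/α₀ = 2.413×10^-5 / 0.01452 = 1.66 mmol/kg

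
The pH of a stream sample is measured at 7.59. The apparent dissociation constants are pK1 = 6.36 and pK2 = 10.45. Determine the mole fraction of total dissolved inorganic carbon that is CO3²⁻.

α₂ = 0.00130

α₂ = 1 / (1 + [H⁺]/K2 + [H⁺]²/(K1K2)) = 1 / (1 + 10^+2.86 + 10^+1.63)
   = 1 / (1 + 724.44 + 42.658) = 1/768.09 = 0.001302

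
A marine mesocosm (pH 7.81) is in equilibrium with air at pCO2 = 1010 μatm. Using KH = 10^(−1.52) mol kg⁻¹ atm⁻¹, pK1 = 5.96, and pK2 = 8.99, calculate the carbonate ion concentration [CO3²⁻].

[CO2*] = KH · pCO2 = 10^(−1.52) × 1010×10^-6 = 3.050×10^-5 mol/kg
α₀ = 1/(1 + K1/[H⁺] + K1K2/[H⁺]²) = 1/(1 + 10^+1.85 + 10^+0.67) = 0.01308
DIC = [CO2*]/α₀ = 3.050×10^-5 / 0.01308 = 2.333 mmol/kg
[CO3²⁻] = α₂·DIC; α₂ = 0.06116, so [CO3²⁻] = 0.06116 × 2.333 = 0.143 mmol/kg

[CO3²⁻] = 0.143 mmol/kg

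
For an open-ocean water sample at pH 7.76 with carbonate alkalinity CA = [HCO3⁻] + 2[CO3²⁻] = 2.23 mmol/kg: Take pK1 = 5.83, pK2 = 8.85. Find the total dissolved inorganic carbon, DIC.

DIC = 2.10 mmol/kg

CA = [HCO3⁻] + 2[CO3²⁻] = (α₁ + 2α₂)·DIC
At pH 7.76: [H⁺]/K1 = 10^-1.93 = 0.011749, K2/[H⁺] = 10^-1.09 = 0.081283
α₁ = 1/(1 + 0.011749 + 0.081283) = 1/1.0930 = 0.9149; α₂ = α₁·K2/[H⁺] = 0.07436
α₁ + 2α₂ = 1.0636
DIC = CA / (α₁ + 2α₂) = 2.23 / 1.0636 = 2.10 mmol/kg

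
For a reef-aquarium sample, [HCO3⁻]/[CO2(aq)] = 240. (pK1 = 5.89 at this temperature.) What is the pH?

pH = 8.27

From K1 = [H⁺][HCO3⁻]/[CO2(aq)]:  pH = pK1 + log₁₀([HCO3⁻]/[CO2(aq)])
log₁₀(240) = +2.380
pH = 5.89 + (+2.380) = 8.27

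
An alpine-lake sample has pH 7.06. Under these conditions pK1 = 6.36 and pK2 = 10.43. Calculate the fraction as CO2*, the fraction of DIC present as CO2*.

α₀ = 1 / (1 + K1/[H⁺] + K1K2/[H⁺]²) = 1 / (1 + 10^+0.70 + 10^-2.67)
   = 1 / (1 + 5.0119 + 0.0021380) = 1/6.0140 = 0.1663

α₀ = 0.166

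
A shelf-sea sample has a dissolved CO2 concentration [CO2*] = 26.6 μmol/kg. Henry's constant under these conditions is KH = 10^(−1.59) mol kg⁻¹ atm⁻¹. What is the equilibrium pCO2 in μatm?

pCO2 = 1030 μatm

KH = 10^(−1.59) = 2.570×10^-2 mol kg⁻¹ atm⁻¹
pCO2 = [CO2*]/KH = 26.6×10^-6 / 2.570×10^-2 = 1.03×10^-3 atm = 1030 μatm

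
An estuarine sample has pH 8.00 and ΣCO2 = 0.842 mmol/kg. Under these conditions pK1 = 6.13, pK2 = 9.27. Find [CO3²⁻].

α₂ = 1 / (1 + [H⁺]/K2 + [H⁺]²/(K1K2)) = 1 / (1 + 10^+1.27 + 10^-0.60)
   = 1 / (1 + 18.621 + 0.25119) = 1/19.872 = 0.05032
[CO3²⁻] = α₂ × DIC = 0.05032 × 0.842 = 0.0424 mmol/kg

[CO3²⁻] = 0.0424 mmol/kg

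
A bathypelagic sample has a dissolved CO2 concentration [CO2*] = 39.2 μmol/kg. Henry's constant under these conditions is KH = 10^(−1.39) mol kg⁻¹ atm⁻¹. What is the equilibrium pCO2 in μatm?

pCO2 = 962 μatm

KH = 10^(−1.39) = 4.074×10^-2 mol kg⁻¹ atm⁻¹
pCO2 = [CO2*]/KH = 39.2×10^-6 / 4.074×10^-2 = 9.62×10^-4 atm = 962 μatm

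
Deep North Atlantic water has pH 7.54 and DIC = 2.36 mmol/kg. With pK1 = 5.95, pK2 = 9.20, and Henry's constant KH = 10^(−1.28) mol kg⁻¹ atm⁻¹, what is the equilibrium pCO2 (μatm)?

α₀ = 1 / (1 + K1/[H⁺] + K1K2/[H⁺]²) = 1 / (1 + 10^+1.59 + 10^-0.07)
   = 1 / (1 + 38.905 + 0.85114) = 1/40.756 = 0.02454
[CO2*] = α₀ × DIC = 0.02454 × 2.36 = 0.05791 mmol/kg
pCO2 = [CO2*]/KH = 5.791×10^-5 / 5.248×10^-2 = 1100 μatm

pCO2 = 1100 μatm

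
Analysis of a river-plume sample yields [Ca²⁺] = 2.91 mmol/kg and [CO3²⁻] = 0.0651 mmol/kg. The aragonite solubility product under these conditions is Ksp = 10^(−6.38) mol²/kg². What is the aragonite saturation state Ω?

Ksp = 10^(−6.38) = 4.169×10^-7
Ω = [Ca²⁺][CO3²⁻]/Ksp = (2.91×10^-3)(0.0651×10^-3) / 4.169×10^-7 = 0.454

Ω = 0.454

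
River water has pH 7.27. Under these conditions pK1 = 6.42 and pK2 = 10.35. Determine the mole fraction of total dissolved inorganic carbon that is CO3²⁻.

α₂ = 1 / (1 + [H⁺]/K2 + [H⁺]²/(K1K2)) = 1 / (1 + 10^+3.08 + 10^+2.23)
   = 1 / (1 + 1202.3 + 169.82) = 1/1373.1 = 0.0007283

α₂ = 0.000728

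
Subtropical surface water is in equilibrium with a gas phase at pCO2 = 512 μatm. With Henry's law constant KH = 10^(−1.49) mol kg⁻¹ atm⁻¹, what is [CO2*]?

KH = 10^(−1.49) = 3.236×10^-2 mol kg⁻¹ atm⁻¹
[CO2*] = KH · pCO2 = 3.236×10^-2 × 512×10^-6 atm = 1.66×10^-5 mol/kg

[CO2*] = 16.6 μmol/kg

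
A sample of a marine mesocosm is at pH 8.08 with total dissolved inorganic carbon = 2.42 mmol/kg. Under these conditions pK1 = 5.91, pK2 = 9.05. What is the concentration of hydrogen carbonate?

[HCO3⁻] = 2.17 mmol/kg

α₁ = 1 / (1 + [H⁺]/K1 + K2/[H⁺]) = 1 / (1 + 10^-2.17 + 10^-0.97)
   = 1 / (1 + 0.0067608 + 0.10715) = 1/1.1139 = 0.8977
[HCO3⁻] = α₁ × DIC = 0.8977 × 2.42 = 2.17 mmol/kg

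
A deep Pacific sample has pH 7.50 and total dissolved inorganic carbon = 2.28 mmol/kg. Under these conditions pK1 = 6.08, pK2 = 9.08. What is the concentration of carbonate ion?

[CO3²⁻] = 0.0563 mmol/kg

α₂ = 1 / (1 + [H⁺]/K2 + [H⁺]²/(K1K2)) = 1 / (1 + 10^+1.58 + 10^+0.16)
   = 1 / (1 + 38.019 + 1.4454) = 1/40.464 = 0.02471
[CO3²⁻] = α₂ × DIC = 0.02471 × 2.28 = 0.0563 mmol/kg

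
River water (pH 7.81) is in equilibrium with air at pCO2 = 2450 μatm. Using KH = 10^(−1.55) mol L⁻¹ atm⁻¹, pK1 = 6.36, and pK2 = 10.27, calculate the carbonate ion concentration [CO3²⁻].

[CO2*] = KH · pCO2 = 10^(−1.55) × 2450×10^-6 = 6.905×10^-5 mol/L
α₀ = 1/(1 + K1/[H⁺] + K1K2/[H⁺]²) = 1/(1 + 10^+1.45 + 10^-1.01) = 0.03415
DIC = [CO2*]/α₀ = 6.905×10^-5 / 0.03415 = 2.022 mmol/L
[CO3²⁻] = α₂·DIC; α₂ = 0.003337, so [CO3²⁻] = 0.003337 × 2.022 = 0.00675 mmol/L = 6.75 μmol/L

[CO3²⁻] = 6.75 μmol/L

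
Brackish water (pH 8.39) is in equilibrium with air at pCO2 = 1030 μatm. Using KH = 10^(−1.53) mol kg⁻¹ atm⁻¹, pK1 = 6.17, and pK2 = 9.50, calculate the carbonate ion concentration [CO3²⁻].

[CO2*] = KH · pCO2 = 10^(−1.53) × 1030×10^-6 = 3.040×10^-5 mol/kg
α₀ = 1/(1 + K1/[H⁺] + K1K2/[H⁺]²) = 1/(1 + 10^+2.22 + 10^+1.11) = 0.005560
DIC = [CO2*]/α₀ = 3.040×10^-5 / 0.005560 = 5.467 mmol/kg
[CO3²⁻] = α₂·DIC; α₂ = 0.07163, so [CO3²⁻] = 0.07163 × 5.467 = 0.392 mmol/kg

[CO3²⁻] = 0.392 mmol/kg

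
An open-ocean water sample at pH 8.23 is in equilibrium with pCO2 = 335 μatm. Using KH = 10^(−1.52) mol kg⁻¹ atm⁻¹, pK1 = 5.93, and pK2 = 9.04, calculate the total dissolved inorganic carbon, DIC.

[CO2*] = KH · pCO2 = 10^(−1.52) × 335×10^-6 = 1.012×10^-5 mol/kg
α₀ = 1/(1 + K1/[H⁺] + K1K2/[H⁺]²) = 1/(1 + 10^+2.30 + 10^+1.49) = 0.004321
DIC = [CO2*]/α₀ = 1.012×10^-5 / 0.004321 = 2.34 mmol/kg

DIC = 2.34 mmol/kg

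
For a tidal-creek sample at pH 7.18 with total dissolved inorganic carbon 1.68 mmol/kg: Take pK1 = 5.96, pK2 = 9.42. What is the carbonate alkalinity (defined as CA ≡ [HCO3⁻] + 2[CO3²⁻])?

CA = 1.59 mmol/kg

CA = [HCO3⁻] + 2[CO3²⁻] = (α₁ + 2α₂)·DIC
At pH 7.18: [H⁺]/K1 = 10^-1.22 = 0.060256, K2/[H⁺] = 10^-2.24 = 0.0057544
α₁ = 1/(1 + 0.060256 + 0.0057544) = 1/1.0660 = 0.9381; α₂ = α₁·K2/[H⁺] = 0.005398
α₁ + 2α₂ = 0.9489
CA = 0.9489 × 1.68 = 1.59 mmol/kg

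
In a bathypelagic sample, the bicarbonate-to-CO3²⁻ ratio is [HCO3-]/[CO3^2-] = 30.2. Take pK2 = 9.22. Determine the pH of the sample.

pH = 7.74

From K2 = [H⁺][CO3^2-]/[HCO3-]:  pH = pK2 − log₁₀([HCO3-]/[CO3^2-])
log₁₀(30.2) = +1.480
pH = 9.22 − (+1.480) = 7.74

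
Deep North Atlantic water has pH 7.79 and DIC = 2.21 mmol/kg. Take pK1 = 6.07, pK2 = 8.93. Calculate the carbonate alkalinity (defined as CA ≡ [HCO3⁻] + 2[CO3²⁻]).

CA = 2.32 mmol/kg

CA = [HCO3⁻] + 2[CO3²⁻] = (α₁ + 2α₂)·DIC
At pH 7.79: [H⁺]/K1 = 10^-1.72 = 0.019055, K2/[H⁺] = 10^-1.14 = 0.072444
α₁ = 1/(1 + 0.019055 + 0.072444) = 1/1.0915 = 0.9162; α₂ = α₁·K2/[H⁺] = 0.06637
α₁ + 2α₂ = 1.0489
CA = 1.0489 × 2.21 = 2.32 mmol/kg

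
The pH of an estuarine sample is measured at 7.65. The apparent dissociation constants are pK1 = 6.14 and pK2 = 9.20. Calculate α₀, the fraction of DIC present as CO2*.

α₀ = 1 / (1 + K1/[H⁺] + K1K2/[H⁺]²) = 1 / (1 + 10^+1.51 + 10^-0.04)
   = 1 / (1 + 32.359 + 0.91201) = 1/34.271 = 0.02918

α₀ = 0.0292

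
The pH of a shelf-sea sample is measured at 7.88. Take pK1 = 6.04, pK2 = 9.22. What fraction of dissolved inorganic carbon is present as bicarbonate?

α₁ = 0.943

α₁ = 1 / (1 + [H⁺]/K1 + K2/[H⁺]) = 1 / (1 + 10^-1.84 + 10^-1.34)
   = 1 / (1 + 0.014454 + 0.045709) = 1/1.0602 = 0.9433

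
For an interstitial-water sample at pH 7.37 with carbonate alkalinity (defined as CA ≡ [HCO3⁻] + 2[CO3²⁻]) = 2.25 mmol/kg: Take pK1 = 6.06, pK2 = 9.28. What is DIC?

DIC = 2.33 mmol/kg

CA = [HCO3⁻] + 2[CO3²⁻] = (α₁ + 2α₂)·DIC
At pH 7.37: [H⁺]/K1 = 10^-1.31 = 0.048978, K2/[H⁺] = 10^-1.91 = 0.012303
α₁ = 1/(1 + 0.048978 + 0.012303) = 1/1.0613 = 0.9423; α₂ = α₁·K2/[H⁺] = 0.01159
α₁ + 2α₂ = 0.9654
DIC = CA / (α₁ + 2α₂) = 2.25 / 0.9654 = 2.33 mmol/kg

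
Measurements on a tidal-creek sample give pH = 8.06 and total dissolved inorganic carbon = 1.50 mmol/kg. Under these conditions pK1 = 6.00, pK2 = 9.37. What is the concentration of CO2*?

α₀ = 1 / (1 + K1/[H⁺] + K1K2/[H⁺]²) = 1 / (1 + 10^+2.06 + 10^+0.75)
   = 1 / (1 + 114.82 + 5.6234) = 1/121.44 = 0.008235
[CO2*] = α₀ × DIC = 0.008235 × 1.50 = 0.0124 mmol/kg = 12.4 μmol/kg

[CO2*] = 12.4 μmol/kg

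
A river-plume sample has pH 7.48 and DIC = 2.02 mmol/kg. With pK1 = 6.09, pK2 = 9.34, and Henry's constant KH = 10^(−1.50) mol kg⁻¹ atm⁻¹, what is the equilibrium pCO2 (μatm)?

pCO2 = 2470 μatm

α₀ = 1 / (1 + K1/[H⁺] + K1K2/[H⁺]²) = 1 / (1 + 10^+1.39 + 10^-0.47)
   = 1 / (1 + 24.547 + 0.33884) = 1/25.886 = 0.03863
[CO2*] = α₀ × DIC = 0.03863 × 2.02 = 0.07803 mmol/kg
pCO2 = [CO2*]/KH = 7.803×10^-5 / 3.162×10^-2 = 2470 μatm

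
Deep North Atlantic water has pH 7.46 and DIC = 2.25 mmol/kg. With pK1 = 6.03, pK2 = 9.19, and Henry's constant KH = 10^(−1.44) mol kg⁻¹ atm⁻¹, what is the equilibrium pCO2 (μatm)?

α₀ = 1 / (1 + K1/[H⁺] + K1K2/[H⁺]²) = 1 / (1 + 10^+1.43 + 10^-0.30)
   = 1 / (1 + 26.915 + 0.50119) = 1/28.417 = 0.03519
[CO2*] = α₀ × DIC = 0.03519 × 2.25 = 0.07918 mmol/kg
pCO2 = [CO2*]/KH = 7.918×10^-5 / 3.631×10^-2 = 2180 μatm

pCO2 = 2180 μatm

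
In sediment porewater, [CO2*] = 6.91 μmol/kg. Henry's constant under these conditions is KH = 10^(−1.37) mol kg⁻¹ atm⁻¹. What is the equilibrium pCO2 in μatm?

KH = 10^(−1.37) = 4.266×10^-2 mol kg⁻¹ atm⁻¹
pCO2 = [CO2*]/KH = 6.91×10^-6 / 4.266×10^-2 = 1.62×10^-4 atm = 162 μatm

pCO2 = 162 μatm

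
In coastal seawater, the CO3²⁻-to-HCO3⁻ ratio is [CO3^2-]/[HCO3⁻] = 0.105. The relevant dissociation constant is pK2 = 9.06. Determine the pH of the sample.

pH = 8.08

From K2 = [H⁺][CO3^2-]/[HCO3⁻]:  pH = pK2 + log₁₀([CO3^2-]/[HCO3⁻])
log₁₀(0.105) = -0.979
pH = 9.06 + (-0.979) = 8.08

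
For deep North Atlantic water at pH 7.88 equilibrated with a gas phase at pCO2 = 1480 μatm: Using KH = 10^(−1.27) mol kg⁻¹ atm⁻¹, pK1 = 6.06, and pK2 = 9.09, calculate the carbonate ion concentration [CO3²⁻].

[CO3²⁻] = 0.324 mmol/kg

[CO2*] = KH · pCO2 = 10^(−1.27) × 1480×10^-6 = 7.948×10^-5 mol/kg
α₀ = 1/(1 + K1/[H⁺] + K1K2/[H⁺]²) = 1/(1 + 10^+1.82 + 10^+0.61) = 0.01406
DIC = [CO2*]/α₀ = 7.948×10^-5 / 0.01406 = 5.655 mmol/kg
[CO3²⁻] = α₂·DIC; α₂ = 0.05726, so [CO3²⁻] = 0.05726 × 5.655 = 0.324 mmol/kg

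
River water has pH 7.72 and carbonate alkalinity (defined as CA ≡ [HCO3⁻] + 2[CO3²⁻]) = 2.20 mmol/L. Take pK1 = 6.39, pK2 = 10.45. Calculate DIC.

CA = [HCO3⁻] + 2[CO3²⁻] = (α₁ + 2α₂)·DIC
At pH 7.72: [H⁺]/K1 = 10^-1.33 = 0.046774, K2/[H⁺] = 10^-2.73 = 0.0018621
α₁ = 1/(1 + 0.046774 + 0.0018621) = 1/1.0486 = 0.9536; α₂ = α₁·K2/[H⁺] = 0.001776
α₁ + 2α₂ = 0.9572
DIC = CA / (α₁ + 2α₂) = 2.20 / 0.9572 = 2.30 mmol/L

DIC = 2.30 mmol/L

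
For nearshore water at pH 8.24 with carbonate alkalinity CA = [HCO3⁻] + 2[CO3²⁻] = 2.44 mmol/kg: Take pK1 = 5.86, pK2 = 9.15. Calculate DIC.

DIC = 2.21 mmol/kg

CA = [HCO3⁻] + 2[CO3²⁻] = (α₁ + 2α₂)·DIC
At pH 8.24: [H⁺]/K1 = 10^-2.38 = 0.0041687, K2/[H⁺] = 10^-0.91 = 0.12303
α₁ = 1/(1 + 0.0041687 + 0.12303) = 1/1.1272 = 0.8872; α₂ = α₁·K2/[H⁺] = 0.1091
α₁ + 2α₂ = 1.1054
DIC = CA / (α₁ + 2α₂) = 2.44 / 1.1054 = 2.21 mmol/kg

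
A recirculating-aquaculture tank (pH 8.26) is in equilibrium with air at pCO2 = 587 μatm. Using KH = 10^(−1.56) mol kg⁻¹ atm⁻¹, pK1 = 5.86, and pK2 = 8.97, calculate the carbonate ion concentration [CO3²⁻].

[CO3²⁻] = 0.792 mmol/kg

[CO2*] = KH · pCO2 = 10^(−1.56) × 587×10^-6 = 1.617×10^-5 mol/kg
α₀ = 1/(1 + K1/[H⁺] + K1K2/[H⁺]²) = 1/(1 + 10^+2.40 + 10^+1.69) = 0.003320
DIC = [CO2*]/α₀ = 1.617×10^-5 / 0.003320 = 4.869 mmol/kg
[CO3²⁻] = α₂·DIC; α₂ = 0.1626, so [CO3²⁻] = 0.1626 × 4.869 = 0.792 mmol/kg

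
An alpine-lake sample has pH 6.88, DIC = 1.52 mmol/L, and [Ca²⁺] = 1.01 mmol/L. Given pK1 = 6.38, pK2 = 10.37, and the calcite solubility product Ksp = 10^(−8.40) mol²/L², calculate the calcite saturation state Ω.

Ω = 0.0948

α₂ = 1 / (1 + [H⁺]/K2 + [H⁺]²/(K1K2)) = 1 / (1 + 10^+3.49 + 10^+2.99)
   = 1 / (1 + 3090.3 + 977.24) = 1/4068.5 = 0.0002458
[CO3²⁻] = α₂ × DIC = 0.0002458 × 1.52 = 0.0003736 mmol/L = 0.3736 μmol/L
Ksp = 10^(−8.40) = 3.981×10^-9
Ω = [Ca²⁺][CO3²⁻]/Ksp = (1.01×10^-3)(3.736×10^-7) / 3.981×10^-9 = 0.0948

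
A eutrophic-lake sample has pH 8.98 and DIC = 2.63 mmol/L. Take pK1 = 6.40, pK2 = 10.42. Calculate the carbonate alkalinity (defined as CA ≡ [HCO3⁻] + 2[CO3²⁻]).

CA = [HCO3⁻] + 2[CO3²⁻] = (α₁ + 2α₂)·DIC
At pH 8.98: [H⁺]/K1 = 10^-2.58 = 0.0026303, K2/[H⁺] = 10^-1.44 = 0.036308
α₁ = 1/(1 + 0.0026303 + 0.036308) = 1/1.0389 = 0.9625; α₂ = α₁·K2/[H⁺] = 0.03495
α₁ + 2α₂ = 1.0324
CA = 1.0324 × 2.63 = 2.72 mmol/L

CA = 2.72 mmol/L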